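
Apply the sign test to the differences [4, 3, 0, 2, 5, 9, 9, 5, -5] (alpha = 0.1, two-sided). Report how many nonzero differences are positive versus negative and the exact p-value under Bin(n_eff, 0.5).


Step 1: Discard zero differences. Original n = 9; n_eff = number of nonzero differences = 8.
Nonzero differences (with sign): +4, +3, +2, +5, +9, +9, +5, -5
Step 2: Count signs: positive = 7, negative = 1.
Step 3: Under H0: P(positive) = 0.5, so the number of positives S ~ Bin(8, 0.5).
Step 4: Two-sided exact p-value = sum of Bin(8,0.5) probabilities at or below the observed probability = 0.070312.
Step 5: alpha = 0.1. reject H0.

n_eff = 8, pos = 7, neg = 1, p = 0.070312, reject H0.


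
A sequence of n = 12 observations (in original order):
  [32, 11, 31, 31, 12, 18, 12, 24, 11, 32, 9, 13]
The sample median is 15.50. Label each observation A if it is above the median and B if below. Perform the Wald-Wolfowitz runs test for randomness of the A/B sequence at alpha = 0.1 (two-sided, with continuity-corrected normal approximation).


Step 1: Compute median = 15.50; label A = above, B = below.
Labels in order: ABAABABABABB  (n_A = 6, n_B = 6)
Step 2: Count runs R = 10.
Step 3: Under H0 (random ordering), E[R] = 2*n_A*n_B/(n_A+n_B) + 1 = 2*6*6/12 + 1 = 7.0000.
        Var[R] = 2*n_A*n_B*(2*n_A*n_B - n_A - n_B) / ((n_A+n_B)^2 * (n_A+n_B-1)) = 4320/1584 = 2.7273.
        SD[R] = 1.6514.
Step 4: Continuity-corrected z = (R - 0.5 - E[R]) / SD[R] = (10 - 0.5 - 7.0000) / 1.6514 = 1.5138.
Step 5: Two-sided p-value via normal approximation = 2*(1 - Phi(|z|)) = 0.130070.
Step 6: alpha = 0.1. fail to reject H0.

R = 10, z = 1.5138, p = 0.130070, fail to reject H0.


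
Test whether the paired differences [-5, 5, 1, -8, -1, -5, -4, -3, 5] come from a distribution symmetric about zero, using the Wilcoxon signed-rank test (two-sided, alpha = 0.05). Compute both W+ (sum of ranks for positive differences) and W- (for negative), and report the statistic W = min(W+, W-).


Step 1: Drop any zero differences (none here) and take |d_i|.
|d| = [5, 5, 1, 8, 1, 5, 4, 3, 5]
Step 2: Midrank |d_i| (ties get averaged ranks).
ranks: |5|->6.5, |5|->6.5, |1|->1.5, |8|->9, |1|->1.5, |5|->6.5, |4|->4, |3|->3, |5|->6.5
Step 3: Attach original signs; sum ranks with positive sign and with negative sign.
W+ = 6.5 + 1.5 + 6.5 = 14.5
W- = 6.5 + 9 + 1.5 + 6.5 + 4 + 3 = 30.5
(Check: W+ + W- = 45 should equal n(n+1)/2 = 45.)
Step 4: Test statistic W = min(W+, W-) = 14.5.
Step 5: Ties in |d|, so use the tie-corrected normal approximation.
        E[W] = n(n+1)/4 = 9*10/4 = 22.5.
        Tie groups: |d|=1 (t=2), |d|=5 (t=4); sum(t^3 - t) = 66.
        Var[W] = n(n+1)(2n+1)/24 - sum(t^3-t)/48 = 1710/24 - 66/48 = 69.875.
        z = (W - E[W]) / sqrt(Var[W]) = (14.5 - 22.5) / 8.3591 = -0.9570.
        Two-sided p = 2*Phi(z) = 0.338548.
Step 6: alpha = 0.05. fail to reject H0.

W+ = 14.5, W- = 30.5, W = min = 14.5, p = 0.338548, fail to reject H0.


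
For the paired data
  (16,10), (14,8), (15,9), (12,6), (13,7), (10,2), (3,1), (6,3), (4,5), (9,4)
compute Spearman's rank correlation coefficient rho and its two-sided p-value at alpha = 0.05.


Step 1: Rank x and y separately (midranks; no ties here).
rank(x): 16->10, 14->8, 15->9, 12->6, 13->7, 10->5, 3->1, 6->3, 4->2, 9->4
rank(y): 10->10, 8->8, 9->9, 6->6, 7->7, 2->2, 1->1, 3->3, 5->5, 4->4
Step 2: d_i = R_x(i) - R_y(i); compute d_i^2.
  (10-10)^2=0, (8-8)^2=0, (9-9)^2=0, (6-6)^2=0, (7-7)^2=0, (5-2)^2=9, (1-1)^2=0, (3-3)^2=0, (2-5)^2=9, (4-4)^2=0
sum(d^2) = 18.
Step 3: rho = 1 - 6*18 / (10*(10^2 - 1)) = 1 - 108/990 = 0.890909.
Step 4: Under H0, t = rho * sqrt((n-2)/(1-rho^2)) = 5.5482 ~ t(8).
Step 5: Two-sided p-value from the t-distribution with 8 df = 0.000542.
Step 6: alpha = 0.05. reject H0.

rho = 0.8909, p = 0.000542, reject H0 at alpha = 0.05.


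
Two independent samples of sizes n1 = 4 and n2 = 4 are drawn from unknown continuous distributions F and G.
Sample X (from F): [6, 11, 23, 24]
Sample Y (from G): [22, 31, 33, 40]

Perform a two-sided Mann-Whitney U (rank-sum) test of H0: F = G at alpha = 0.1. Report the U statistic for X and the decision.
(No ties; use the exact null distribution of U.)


Step 1: Combine and sort all 8 observations; assign midranks.
sorted (value, group): (6,X), (11,X), (22,Y), (23,X), (24,X), (31,Y), (33,Y), (40,Y)
ranks: 6->1, 11->2, 22->3, 23->4, 24->5, 31->6, 33->7, 40->8
Step 2: Rank sum for X: R1 = 1 + 2 + 4 + 5 = 12.
Step 3: U_X = R1 - n1(n1+1)/2 = 12 - 4*5/2 = 12 - 10 = 2.
       U_Y = n1*n2 - U_X = 16 - 2 = 14.
Step 4: No ties, so the exact null distribution of U (based on enumerating the C(8,4) = 70 equally likely rank assignments) gives the two-sided p-value.
Step 5: p-value = 0.114286; compare to alpha = 0.1. fail to reject H0.

U_X = 2, p = 0.114286, fail to reject H0 at alpha = 0.1.


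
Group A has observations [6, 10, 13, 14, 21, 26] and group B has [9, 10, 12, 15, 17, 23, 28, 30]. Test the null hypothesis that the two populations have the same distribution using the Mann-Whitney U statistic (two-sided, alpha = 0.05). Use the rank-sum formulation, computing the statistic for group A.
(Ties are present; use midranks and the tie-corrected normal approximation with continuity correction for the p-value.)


Step 1: Combine and sort all 14 observations; assign midranks.
sorted (value, group): (6,X), (9,Y), (10,X), (10,Y), (12,Y), (13,X), (14,X), (15,Y), (17,Y), (21,X), (23,Y), (26,X), (28,Y), (30,Y)
ranks: 6->1, 9->2, 10->3.5, 10->3.5, 12->5, 13->6, 14->7, 15->8, 17->9, 21->10, 23->11, 26->12, 28->13, 30->14
Step 2: Rank sum for X: R1 = 1 + 3.5 + 6 + 7 + 10 + 12 = 39.5.
Step 3: U_X = R1 - n1(n1+1)/2 = 39.5 - 6*7/2 = 39.5 - 21 = 18.5.
       U_Y = n1*n2 - U_X = 48 - 18.5 = 29.5.
Step 4: Ties are present, so use the tie-corrected normal approximation (with continuity correction) for the p-value.
Step 5: p-value = 0.518145; compare to alpha = 0.05. fail to reject H0.

U_X = 18.5, p = 0.518145, fail to reject H0 at alpha = 0.05.


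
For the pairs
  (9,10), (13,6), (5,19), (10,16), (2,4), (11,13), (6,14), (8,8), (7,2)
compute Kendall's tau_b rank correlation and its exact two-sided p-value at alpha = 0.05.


Step 1: Enumerate the 36 unordered pairs (i,j) with i<j and classify each by sign(x_j-x_i) * sign(y_j-y_i).
  (1,2):dx=+4,dy=-4->D; (1,3):dx=-4,dy=+9->D; (1,4):dx=+1,dy=+6->C; (1,5):dx=-7,dy=-6->C
  (1,6):dx=+2,dy=+3->C; (1,7):dx=-3,dy=+4->D; (1,8):dx=-1,dy=-2->C; (1,9):dx=-2,dy=-8->C
  (2,3):dx=-8,dy=+13->D; (2,4):dx=-3,dy=+10->D; (2,5):dx=-11,dy=-2->C; (2,6):dx=-2,dy=+7->D
  (2,7):dx=-7,dy=+8->D; (2,8):dx=-5,dy=+2->D; (2,9):dx=-6,dy=-4->C; (3,4):dx=+5,dy=-3->D
  (3,5):dx=-3,dy=-15->C; (3,6):dx=+6,dy=-6->D; (3,7):dx=+1,dy=-5->D; (3,8):dx=+3,dy=-11->D
  (3,9):dx=+2,dy=-17->D; (4,5):dx=-8,dy=-12->C; (4,6):dx=+1,dy=-3->D; (4,7):dx=-4,dy=-2->C
  (4,8):dx=-2,dy=-8->C; (4,9):dx=-3,dy=-14->C; (5,6):dx=+9,dy=+9->C; (5,7):dx=+4,dy=+10->C
  (5,8):dx=+6,dy=+4->C; (5,9):dx=+5,dy=-2->D; (6,7):dx=-5,dy=+1->D; (6,8):dx=-3,dy=-5->C
  (6,9):dx=-4,dy=-11->C; (7,8):dx=+2,dy=-6->D; (7,9):dx=+1,dy=-12->D; (8,9):dx=-1,dy=-6->C
Step 2: C = 18, D = 18, total pairs = 36.
Step 3: tau = (C - D)/(n(n-1)/2) = (18 - 18)/36 = 0.000000.
Step 4: Exact two-sided p-value (enumerate n! = 362880 permutations of y under H0): p = 1.000000.
Step 5: alpha = 0.05. fail to reject H0.

tau_b = 0.0000 (C=18, D=18), p = 1.000000, fail to reject H0.


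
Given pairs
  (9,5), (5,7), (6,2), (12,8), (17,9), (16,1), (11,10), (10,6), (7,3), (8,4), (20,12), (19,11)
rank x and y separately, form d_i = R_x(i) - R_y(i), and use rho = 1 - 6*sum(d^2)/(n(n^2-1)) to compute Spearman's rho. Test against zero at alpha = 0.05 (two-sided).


Step 1: Rank x and y separately (midranks; no ties here).
rank(x): 9->5, 5->1, 6->2, 12->8, 17->10, 16->9, 11->7, 10->6, 7->3, 8->4, 20->12, 19->11
rank(y): 5->5, 7->7, 2->2, 8->8, 9->9, 1->1, 10->10, 6->6, 3->3, 4->4, 12->12, 11->11
Step 2: d_i = R_x(i) - R_y(i); compute d_i^2.
  (5-5)^2=0, (1-7)^2=36, (2-2)^2=0, (8-8)^2=0, (10-9)^2=1, (9-1)^2=64, (7-10)^2=9, (6-6)^2=0, (3-3)^2=0, (4-4)^2=0, (12-12)^2=0, (11-11)^2=0
sum(d^2) = 110.
Step 3: rho = 1 - 6*110 / (12*(12^2 - 1)) = 1 - 660/1716 = 0.615385.
Step 4: Under H0, t = rho * sqrt((n-2)/(1-rho^2)) = 2.4689 ~ t(10).
Step 5: Two-sided p-value from the t-distribution with 10 df = 0.033170.
Step 6: alpha = 0.05. reject H0.

rho = 0.6154, p = 0.033170, reject H0 at alpha = 0.05.


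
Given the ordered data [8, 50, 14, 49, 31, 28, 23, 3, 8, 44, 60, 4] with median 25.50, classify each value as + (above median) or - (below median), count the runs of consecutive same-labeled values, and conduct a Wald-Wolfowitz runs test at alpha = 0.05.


Step 1: Compute median = 25.50; label A = above, B = below.
Labels in order: BABAAABBBAAB  (n_A = 6, n_B = 6)
Step 2: Count runs R = 7.
Step 3: Under H0 (random ordering), E[R] = 2*n_A*n_B/(n_A+n_B) + 1 = 2*6*6/12 + 1 = 7.0000.
        Var[R] = 2*n_A*n_B*(2*n_A*n_B - n_A - n_B) / ((n_A+n_B)^2 * (n_A+n_B-1)) = 4320/1584 = 2.7273.
        SD[R] = 1.6514.
Step 4: R = E[R], so z = 0 with no continuity correction.
Step 5: Two-sided p-value via normal approximation = 2*(1 - Phi(|z|)) = 1.000000.
Step 6: alpha = 0.05. fail to reject H0.

R = 7, z = 0.0000, p = 1.000000, fail to reject H0.


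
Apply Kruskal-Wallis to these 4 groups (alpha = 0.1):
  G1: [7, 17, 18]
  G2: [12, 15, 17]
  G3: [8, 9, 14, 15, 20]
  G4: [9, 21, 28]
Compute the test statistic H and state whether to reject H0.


Step 1: Combine all N = 14 observations and assign midranks.
sorted (value, group, rank): (7,G1,1), (8,G3,2), (9,G3,3.5), (9,G4,3.5), (12,G2,5), (14,G3,6), (15,G2,7.5), (15,G3,7.5), (17,G1,9.5), (17,G2,9.5), (18,G1,11), (20,G3,12), (21,G4,13), (28,G4,14)
Step 2: Sum ranks within each group.
R_1 = 21.5 (n_1 = 3)
R_2 = 22 (n_2 = 3)
R_3 = 31 (n_3 = 5)
R_4 = 30.5 (n_4 = 3)
Step 3: H = 12/(N(N+1)) * sum(R_i^2/n_i) - 3(N+1)
     = 12/(14*15) * (21.5^2/3 + 22^2/3 + 31^2/5 + 30.5^2/3) - 3*15
     = 0.057143 * 817.7 - 45
     = 1.725714.
Step 4: Ties present; correction factor C = 1 - 18/(14^3 - 14) = 0.993407. Corrected H = 1.725714 / 0.993407 = 1.737168.
Step 5: Under H0, H ~ chi^2(3); p-value = 0.628702.
Step 6: alpha = 0.1. fail to reject H0.

H = 1.7372, df = 3, p = 0.628702, fail to reject H0.


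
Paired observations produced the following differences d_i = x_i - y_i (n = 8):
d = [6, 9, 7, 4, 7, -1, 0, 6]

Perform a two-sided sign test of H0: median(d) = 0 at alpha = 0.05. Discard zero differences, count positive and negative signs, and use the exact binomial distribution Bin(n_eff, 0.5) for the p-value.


Step 1: Discard zero differences. Original n = 8; n_eff = number of nonzero differences = 7.
Nonzero differences (with sign): +6, +9, +7, +4, +7, -1, +6
Step 2: Count signs: positive = 6, negative = 1.
Step 3: Under H0: P(positive) = 0.5, so the number of positives S ~ Bin(7, 0.5).
Step 4: Two-sided exact p-value = sum of Bin(7,0.5) probabilities at or below the observed probability = 0.125000.
Step 5: alpha = 0.05. fail to reject H0.

n_eff = 7, pos = 6, neg = 1, p = 0.125000, fail to reject H0.


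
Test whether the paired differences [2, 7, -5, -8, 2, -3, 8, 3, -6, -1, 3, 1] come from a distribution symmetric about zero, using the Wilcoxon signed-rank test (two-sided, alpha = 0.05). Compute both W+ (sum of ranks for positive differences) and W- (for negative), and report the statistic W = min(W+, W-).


Step 1: Drop any zero differences (none here) and take |d_i|.
|d| = [2, 7, 5, 8, 2, 3, 8, 3, 6, 1, 3, 1]
Step 2: Midrank |d_i| (ties get averaged ranks).
ranks: |2|->3.5, |7|->10, |5|->8, |8|->11.5, |2|->3.5, |3|->6, |8|->11.5, |3|->6, |6|->9, |1|->1.5, |3|->6, |1|->1.5
Step 3: Attach original signs; sum ranks with positive sign and with negative sign.
W+ = 3.5 + 10 + 3.5 + 11.5 + 6 + 6 + 1.5 = 42
W- = 8 + 11.5 + 6 + 9 + 1.5 = 36
(Check: W+ + W- = 78 should equal n(n+1)/2 = 78.)
Step 4: Test statistic W = min(W+, W-) = 36.
Step 5: Ties in |d|, so use the tie-corrected normal approximation.
        E[W] = n(n+1)/4 = 12*13/4 = 39.
        Tie groups: |d|=1 (t=2), |d|=2 (t=2), |d|=3 (t=3), |d|=8 (t=2); sum(t^3 - t) = 42.
        Var[W] = n(n+1)(2n+1)/24 - sum(t^3-t)/48 = 3900/24 - 42/48 = 161.625.
        z = (W - E[W]) / sqrt(Var[W]) = (36 - 39) / 12.7132 = -0.2360.
        Two-sided p = 2*Phi(z) = 0.813452.
Step 6: alpha = 0.05. fail to reject H0.

W+ = 42, W- = 36, W = min = 36, p = 0.813452, fail to reject H0.


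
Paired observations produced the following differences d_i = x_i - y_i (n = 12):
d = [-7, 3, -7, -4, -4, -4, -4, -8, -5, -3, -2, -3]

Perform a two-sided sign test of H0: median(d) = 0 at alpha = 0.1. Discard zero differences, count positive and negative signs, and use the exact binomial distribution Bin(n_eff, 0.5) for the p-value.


Step 1: Discard zero differences. Original n = 12; n_eff = number of nonzero differences = 12.
Nonzero differences (with sign): -7, +3, -7, -4, -4, -4, -4, -8, -5, -3, -2, -3
Step 2: Count signs: positive = 1, negative = 11.
Step 3: Under H0: P(positive) = 0.5, so the number of positives S ~ Bin(12, 0.5).
Step 4: Two-sided exact p-value = sum of Bin(12,0.5) probabilities at or below the observed probability = 0.006348.
Step 5: alpha = 0.1. reject H0.

n_eff = 12, pos = 1, neg = 11, p = 0.006348, reject H0.


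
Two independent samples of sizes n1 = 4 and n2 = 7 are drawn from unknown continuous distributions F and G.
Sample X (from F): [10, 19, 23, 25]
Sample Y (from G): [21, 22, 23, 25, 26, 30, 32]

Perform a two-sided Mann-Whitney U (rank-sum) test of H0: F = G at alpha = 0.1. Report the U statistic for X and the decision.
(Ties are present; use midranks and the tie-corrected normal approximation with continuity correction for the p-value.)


Step 1: Combine and sort all 11 observations; assign midranks.
sorted (value, group): (10,X), (19,X), (21,Y), (22,Y), (23,X), (23,Y), (25,X), (25,Y), (26,Y), (30,Y), (32,Y)
ranks: 10->1, 19->2, 21->3, 22->4, 23->5.5, 23->5.5, 25->7.5, 25->7.5, 26->9, 30->10, 32->11
Step 2: Rank sum for X: R1 = 1 + 2 + 5.5 + 7.5 = 16.
Step 3: U_X = R1 - n1(n1+1)/2 = 16 - 4*5/2 = 16 - 10 = 6.
       U_Y = n1*n2 - U_X = 28 - 6 = 22.
Step 4: Ties are present, so use the tie-corrected normal approximation (with continuity correction) for the p-value.
Step 5: p-value = 0.154489; compare to alpha = 0.1. fail to reject H0.

U_X = 6, p = 0.154489, fail to reject H0 at alpha = 0.1.


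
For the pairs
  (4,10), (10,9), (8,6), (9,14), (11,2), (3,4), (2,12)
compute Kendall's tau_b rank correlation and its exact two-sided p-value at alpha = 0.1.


Step 1: Enumerate the 21 unordered pairs (i,j) with i<j and classify each by sign(x_j-x_i) * sign(y_j-y_i).
  (1,2):dx=+6,dy=-1->D; (1,3):dx=+4,dy=-4->D; (1,4):dx=+5,dy=+4->C; (1,5):dx=+7,dy=-8->D
  (1,6):dx=-1,dy=-6->C; (1,7):dx=-2,dy=+2->D; (2,3):dx=-2,dy=-3->C; (2,4):dx=-1,dy=+5->D
  (2,5):dx=+1,dy=-7->D; (2,6):dx=-7,dy=-5->C; (2,7):dx=-8,dy=+3->D; (3,4):dx=+1,dy=+8->C
  (3,5):dx=+3,dy=-4->D; (3,6):dx=-5,dy=-2->C; (3,7):dx=-6,dy=+6->D; (4,5):dx=+2,dy=-12->D
  (4,6):dx=-6,dy=-10->C; (4,7):dx=-7,dy=-2->C; (5,6):dx=-8,dy=+2->D; (5,7):dx=-9,dy=+10->D
  (6,7):dx=-1,dy=+8->D
Step 2: C = 8, D = 13, total pairs = 21.
Step 3: tau = (C - D)/(n(n-1)/2) = (8 - 13)/21 = -0.238095.
Step 4: Exact two-sided p-value (enumerate n! = 5040 permutations of y under H0): p = 0.561905.
Step 5: alpha = 0.1. fail to reject H0.

tau_b = -0.2381 (C=8, D=13), p = 0.561905, fail to reject H0.


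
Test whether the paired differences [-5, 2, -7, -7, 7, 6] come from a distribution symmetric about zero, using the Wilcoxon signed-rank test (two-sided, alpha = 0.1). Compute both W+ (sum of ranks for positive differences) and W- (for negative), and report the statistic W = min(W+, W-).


Step 1: Drop any zero differences (none here) and take |d_i|.
|d| = [5, 2, 7, 7, 7, 6]
Step 2: Midrank |d_i| (ties get averaged ranks).
ranks: |5|->2, |2|->1, |7|->5, |7|->5, |7|->5, |6|->3
Step 3: Attach original signs; sum ranks with positive sign and with negative sign.
W+ = 1 + 5 + 3 = 9
W- = 2 + 5 + 5 = 12
(Check: W+ + W- = 21 should equal n(n+1)/2 = 21.)
Step 4: Test statistic W = min(W+, W-) = 9.
Step 5: Ties in |d|, so use the tie-corrected normal approximation.
        E[W] = n(n+1)/4 = 6*7/4 = 10.5.
        Tie groups: |d|=7 (t=3); sum(t^3 - t) = 24.
        Var[W] = n(n+1)(2n+1)/24 - sum(t^3-t)/48 = 546/24 - 24/48 = 22.25.
        z = (W - E[W]) / sqrt(Var[W]) = (9 - 10.5) / 4.7170 = -0.3180.
        Two-sided p = 2*Phi(z) = 0.750485.
Step 6: alpha = 0.1. fail to reject H0.

W+ = 9, W- = 12, W = min = 9, p = 0.750485, fail to reject H0.


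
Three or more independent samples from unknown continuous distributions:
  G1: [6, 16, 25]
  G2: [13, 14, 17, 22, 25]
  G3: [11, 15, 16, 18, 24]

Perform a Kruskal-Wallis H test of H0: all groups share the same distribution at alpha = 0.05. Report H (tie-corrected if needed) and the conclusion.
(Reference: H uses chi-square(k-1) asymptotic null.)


Step 1: Combine all N = 13 observations and assign midranks.
sorted (value, group, rank): (6,G1,1), (11,G3,2), (13,G2,3), (14,G2,4), (15,G3,5), (16,G1,6.5), (16,G3,6.5), (17,G2,8), (18,G3,9), (22,G2,10), (24,G3,11), (25,G1,12.5), (25,G2,12.5)
Step 2: Sum ranks within each group.
R_1 = 20 (n_1 = 3)
R_2 = 37.5 (n_2 = 5)
R_3 = 33.5 (n_3 = 5)
Step 3: H = 12/(N(N+1)) * sum(R_i^2/n_i) - 3(N+1)
     = 12/(13*14) * (20^2/3 + 37.5^2/5 + 33.5^2/5) - 3*14
     = 0.065934 * 639.033 - 42
     = 0.134066.
Step 4: Ties present; correction factor C = 1 - 12/(13^3 - 13) = 0.994505. Corrected H = 0.134066 / 0.994505 = 0.134807.
Step 5: Under H0, H ~ chi^2(2); p-value = 0.934818.
Step 6: alpha = 0.05. fail to reject H0.

H = 0.1348, df = 2, p = 0.934818, fail to reject H0.


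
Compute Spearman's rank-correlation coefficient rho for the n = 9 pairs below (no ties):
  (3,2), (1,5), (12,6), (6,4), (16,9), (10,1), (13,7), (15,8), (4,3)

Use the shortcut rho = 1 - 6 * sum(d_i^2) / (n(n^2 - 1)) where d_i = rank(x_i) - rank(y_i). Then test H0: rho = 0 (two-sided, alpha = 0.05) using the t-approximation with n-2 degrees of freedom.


Step 1: Rank x and y separately (midranks; no ties here).
rank(x): 3->2, 1->1, 12->6, 6->4, 16->9, 10->5, 13->7, 15->8, 4->3
rank(y): 2->2, 5->5, 6->6, 4->4, 9->9, 1->1, 7->7, 8->8, 3->3
Step 2: d_i = R_x(i) - R_y(i); compute d_i^2.
  (2-2)^2=0, (1-5)^2=16, (6-6)^2=0, (4-4)^2=0, (9-9)^2=0, (5-1)^2=16, (7-7)^2=0, (8-8)^2=0, (3-3)^2=0
sum(d^2) = 32.
Step 3: rho = 1 - 6*32 / (9*(9^2 - 1)) = 1 - 192/720 = 0.733333.
Step 4: Under H0, t = rho * sqrt((n-2)/(1-rho^2)) = 2.8538 ~ t(7).
Step 5: Two-sided p-value from the t-distribution with 7 df = 0.024554.
Step 6: alpha = 0.05. reject H0.

rho = 0.7333, p = 0.024554, reject H0 at alpha = 0.05.


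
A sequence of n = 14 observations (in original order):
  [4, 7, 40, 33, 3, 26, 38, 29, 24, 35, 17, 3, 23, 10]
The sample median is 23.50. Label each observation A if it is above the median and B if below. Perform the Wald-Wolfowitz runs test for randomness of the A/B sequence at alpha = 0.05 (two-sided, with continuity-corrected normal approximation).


Step 1: Compute median = 23.50; label A = above, B = below.
Labels in order: BBAABAAAAABBBB  (n_A = 7, n_B = 7)
Step 2: Count runs R = 5.
Step 3: Under H0 (random ordering), E[R] = 2*n_A*n_B/(n_A+n_B) + 1 = 2*7*7/14 + 1 = 8.0000.
        Var[R] = 2*n_A*n_B*(2*n_A*n_B - n_A - n_B) / ((n_A+n_B)^2 * (n_A+n_B-1)) = 8232/2548 = 3.2308.
        SD[R] = 1.7974.
Step 4: Continuity-corrected z = (R + 0.5 - E[R]) / SD[R] = (5 + 0.5 - 8.0000) / 1.7974 = -1.3909.
Step 5: Two-sided p-value via normal approximation = 2*(1 - Phi(|z|)) = 0.164264.
Step 6: alpha = 0.05. fail to reject H0.

R = 5, z = -1.3909, p = 0.164264, fail to reject H0.


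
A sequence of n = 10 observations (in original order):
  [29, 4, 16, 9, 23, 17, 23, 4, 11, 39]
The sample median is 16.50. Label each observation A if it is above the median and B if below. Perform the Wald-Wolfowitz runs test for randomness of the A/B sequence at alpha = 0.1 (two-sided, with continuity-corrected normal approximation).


Step 1: Compute median = 16.50; label A = above, B = below.
Labels in order: ABBBAAABBA  (n_A = 5, n_B = 5)
Step 2: Count runs R = 5.
Step 3: Under H0 (random ordering), E[R] = 2*n_A*n_B/(n_A+n_B) + 1 = 2*5*5/10 + 1 = 6.0000.
        Var[R] = 2*n_A*n_B*(2*n_A*n_B - n_A - n_B) / ((n_A+n_B)^2 * (n_A+n_B-1)) = 2000/900 = 2.2222.
        SD[R] = 1.4907.
Step 4: Continuity-corrected z = (R + 0.5 - E[R]) / SD[R] = (5 + 0.5 - 6.0000) / 1.4907 = -0.3354.
Step 5: Two-sided p-value via normal approximation = 2*(1 - Phi(|z|)) = 0.737316.
Step 6: alpha = 0.1. fail to reject H0.

R = 5, z = -0.3354, p = 0.737316, fail to reject H0.


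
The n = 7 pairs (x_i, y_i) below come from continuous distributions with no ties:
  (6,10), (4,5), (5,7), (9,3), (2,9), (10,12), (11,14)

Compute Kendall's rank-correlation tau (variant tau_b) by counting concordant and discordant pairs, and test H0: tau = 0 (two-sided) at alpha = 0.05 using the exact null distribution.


Step 1: Enumerate the 21 unordered pairs (i,j) with i<j and classify each by sign(x_j-x_i) * sign(y_j-y_i).
  (1,2):dx=-2,dy=-5->C; (1,3):dx=-1,dy=-3->C; (1,4):dx=+3,dy=-7->D; (1,5):dx=-4,dy=-1->C
  (1,6):dx=+4,dy=+2->C; (1,7):dx=+5,dy=+4->C; (2,3):dx=+1,dy=+2->C; (2,4):dx=+5,dy=-2->D
  (2,5):dx=-2,dy=+4->D; (2,6):dx=+6,dy=+7->C; (2,7):dx=+7,dy=+9->C; (3,4):dx=+4,dy=-4->D
  (3,5):dx=-3,dy=+2->D; (3,6):dx=+5,dy=+5->C; (3,7):dx=+6,dy=+7->C; (4,5):dx=-7,dy=+6->D
  (4,6):dx=+1,dy=+9->C; (4,7):dx=+2,dy=+11->C; (5,6):dx=+8,dy=+3->C; (5,7):dx=+9,dy=+5->C
  (6,7):dx=+1,dy=+2->C
Step 2: C = 15, D = 6, total pairs = 21.
Step 3: tau = (C - D)/(n(n-1)/2) = (15 - 6)/21 = 0.428571.
Step 4: Exact two-sided p-value (enumerate n! = 5040 permutations of y under H0): p = 0.238889.
Step 5: alpha = 0.05. fail to reject H0.

tau_b = 0.4286 (C=15, D=6), p = 0.238889, fail to reject H0.


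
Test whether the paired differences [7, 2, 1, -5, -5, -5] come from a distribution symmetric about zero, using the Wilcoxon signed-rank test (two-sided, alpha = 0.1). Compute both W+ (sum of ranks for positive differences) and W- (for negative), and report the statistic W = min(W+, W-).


Step 1: Drop any zero differences (none here) and take |d_i|.
|d| = [7, 2, 1, 5, 5, 5]
Step 2: Midrank |d_i| (ties get averaged ranks).
ranks: |7|->6, |2|->2, |1|->1, |5|->4, |5|->4, |5|->4
Step 3: Attach original signs; sum ranks with positive sign and with negative sign.
W+ = 6 + 2 + 1 = 9
W- = 4 + 4 + 4 = 12
(Check: W+ + W- = 21 should equal n(n+1)/2 = 21.)
Step 4: Test statistic W = min(W+, W-) = 9.
Step 5: Ties in |d|, so use the tie-corrected normal approximation.
        E[W] = n(n+1)/4 = 6*7/4 = 10.5.
        Tie groups: |d|=5 (t=3); sum(t^3 - t) = 24.
        Var[W] = n(n+1)(2n+1)/24 - sum(t^3-t)/48 = 546/24 - 24/48 = 22.25.
        z = (W - E[W]) / sqrt(Var[W]) = (9 - 10.5) / 4.7170 = -0.3180.
        Two-sided p = 2*Phi(z) = 0.750485.
Step 6: alpha = 0.1. fail to reject H0.

W+ = 9, W- = 12, W = min = 9, p = 0.750485, fail to reject H0.


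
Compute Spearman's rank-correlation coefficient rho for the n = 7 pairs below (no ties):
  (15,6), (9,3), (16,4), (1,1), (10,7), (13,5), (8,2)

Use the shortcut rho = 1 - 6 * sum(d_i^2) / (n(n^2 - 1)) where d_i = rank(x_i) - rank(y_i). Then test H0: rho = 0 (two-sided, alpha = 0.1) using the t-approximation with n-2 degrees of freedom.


Step 1: Rank x and y separately (midranks; no ties here).
rank(x): 15->6, 9->3, 16->7, 1->1, 10->4, 13->5, 8->2
rank(y): 6->6, 3->3, 4->4, 1->1, 7->7, 5->5, 2->2
Step 2: d_i = R_x(i) - R_y(i); compute d_i^2.
  (6-6)^2=0, (3-3)^2=0, (7-4)^2=9, (1-1)^2=0, (4-7)^2=9, (5-5)^2=0, (2-2)^2=0
sum(d^2) = 18.
Step 3: rho = 1 - 6*18 / (7*(7^2 - 1)) = 1 - 108/336 = 0.678571.
Step 4: Under H0, t = rho * sqrt((n-2)/(1-rho^2)) = 2.0657 ~ t(5).
Step 5: Two-sided p-value from the t-distribution with 5 df = 0.093750.
Step 6: alpha = 0.1. reject H0.

rho = 0.6786, p = 0.093750, reject H0 at alpha = 0.1.


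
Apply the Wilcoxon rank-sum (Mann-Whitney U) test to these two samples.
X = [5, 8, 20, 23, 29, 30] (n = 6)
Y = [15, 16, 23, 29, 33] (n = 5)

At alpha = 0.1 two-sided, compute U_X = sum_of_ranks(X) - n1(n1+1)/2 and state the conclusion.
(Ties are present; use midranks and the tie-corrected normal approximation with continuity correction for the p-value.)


Step 1: Combine and sort all 11 observations; assign midranks.
sorted (value, group): (5,X), (8,X), (15,Y), (16,Y), (20,X), (23,X), (23,Y), (29,X), (29,Y), (30,X), (33,Y)
ranks: 5->1, 8->2, 15->3, 16->4, 20->5, 23->6.5, 23->6.5, 29->8.5, 29->8.5, 30->10, 33->11
Step 2: Rank sum for X: R1 = 1 + 2 + 5 + 6.5 + 8.5 + 10 = 33.
Step 3: U_X = R1 - n1(n1+1)/2 = 33 - 6*7/2 = 33 - 21 = 12.
       U_Y = n1*n2 - U_X = 30 - 12 = 18.
Step 4: Ties are present, so use the tie-corrected normal approximation (with continuity correction) for the p-value.
Step 5: p-value = 0.646576; compare to alpha = 0.1. fail to reject H0.

U_X = 12, p = 0.646576, fail to reject H0 at alpha = 0.1.


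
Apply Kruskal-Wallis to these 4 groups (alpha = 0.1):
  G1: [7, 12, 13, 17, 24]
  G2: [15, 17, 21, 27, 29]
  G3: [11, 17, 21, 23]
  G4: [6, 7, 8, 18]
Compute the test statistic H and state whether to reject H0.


Step 1: Combine all N = 18 observations and assign midranks.
sorted (value, group, rank): (6,G4,1), (7,G1,2.5), (7,G4,2.5), (8,G4,4), (11,G3,5), (12,G1,6), (13,G1,7), (15,G2,8), (17,G1,10), (17,G2,10), (17,G3,10), (18,G4,12), (21,G2,13.5), (21,G3,13.5), (23,G3,15), (24,G1,16), (27,G2,17), (29,G2,18)
Step 2: Sum ranks within each group.
R_1 = 41.5 (n_1 = 5)
R_2 = 66.5 (n_2 = 5)
R_3 = 43.5 (n_3 = 4)
R_4 = 19.5 (n_4 = 4)
Step 3: H = 12/(N(N+1)) * sum(R_i^2/n_i) - 3(N+1)
     = 12/(18*19) * (41.5^2/5 + 66.5^2/5 + 43.5^2/4 + 19.5^2/4) - 3*19
     = 0.035088 * 1797.03 - 57
     = 6.053509.
Step 4: Ties present; correction factor C = 1 - 36/(18^3 - 18) = 0.993808. Corrected H = 6.053509 / 0.993808 = 6.091225.
Step 5: Under H0, H ~ chi^2(3); p-value = 0.107255.
Step 6: alpha = 0.1. fail to reject H0.

H = 6.0912, df = 3, p = 0.107255, fail to reject H0.


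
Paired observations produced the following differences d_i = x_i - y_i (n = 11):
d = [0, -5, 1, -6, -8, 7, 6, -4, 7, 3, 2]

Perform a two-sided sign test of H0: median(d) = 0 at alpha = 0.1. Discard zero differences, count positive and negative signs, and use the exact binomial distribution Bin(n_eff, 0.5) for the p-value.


Step 1: Discard zero differences. Original n = 11; n_eff = number of nonzero differences = 10.
Nonzero differences (with sign): -5, +1, -6, -8, +7, +6, -4, +7, +3, +2
Step 2: Count signs: positive = 6, negative = 4.
Step 3: Under H0: P(positive) = 0.5, so the number of positives S ~ Bin(10, 0.5).
Step 4: Two-sided exact p-value = sum of Bin(10,0.5) probabilities at or below the observed probability = 0.753906.
Step 5: alpha = 0.1. fail to reject H0.

n_eff = 10, pos = 6, neg = 4, p = 0.753906, fail to reject H0.


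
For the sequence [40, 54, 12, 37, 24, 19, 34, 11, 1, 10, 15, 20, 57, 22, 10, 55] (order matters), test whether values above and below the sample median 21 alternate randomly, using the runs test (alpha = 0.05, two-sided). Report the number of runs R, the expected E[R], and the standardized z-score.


Step 1: Compute median = 21; label A = above, B = below.
Labels in order: AABAABABBBBBAABA  (n_A = 8, n_B = 8)
Step 2: Count runs R = 9.
Step 3: Under H0 (random ordering), E[R] = 2*n_A*n_B/(n_A+n_B) + 1 = 2*8*8/16 + 1 = 9.0000.
        Var[R] = 2*n_A*n_B*(2*n_A*n_B - n_A - n_B) / ((n_A+n_B)^2 * (n_A+n_B-1)) = 14336/3840 = 3.7333.
        SD[R] = 1.9322.
Step 4: R = E[R], so z = 0 with no continuity correction.
Step 5: Two-sided p-value via normal approximation = 2*(1 - Phi(|z|)) = 1.000000.
Step 6: alpha = 0.05. fail to reject H0.

R = 9, z = 0.0000, p = 1.000000, fail to reject H0.


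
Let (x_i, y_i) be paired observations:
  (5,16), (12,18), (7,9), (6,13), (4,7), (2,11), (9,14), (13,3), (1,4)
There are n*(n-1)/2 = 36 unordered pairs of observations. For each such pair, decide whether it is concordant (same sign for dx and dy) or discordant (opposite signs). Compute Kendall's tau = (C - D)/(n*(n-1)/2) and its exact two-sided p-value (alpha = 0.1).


Step 1: Enumerate the 36 unordered pairs (i,j) with i<j and classify each by sign(x_j-x_i) * sign(y_j-y_i).
  (1,2):dx=+7,dy=+2->C; (1,3):dx=+2,dy=-7->D; (1,4):dx=+1,dy=-3->D; (1,5):dx=-1,dy=-9->C
  (1,6):dx=-3,dy=-5->C; (1,7):dx=+4,dy=-2->D; (1,8):dx=+8,dy=-13->D; (1,9):dx=-4,dy=-12->C
  (2,3):dx=-5,dy=-9->C; (2,4):dx=-6,dy=-5->C; (2,5):dx=-8,dy=-11->C; (2,6):dx=-10,dy=-7->C
  (2,7):dx=-3,dy=-4->C; (2,8):dx=+1,dy=-15->D; (2,9):dx=-11,dy=-14->C; (3,4):dx=-1,dy=+4->D
  (3,5):dx=-3,dy=-2->C; (3,6):dx=-5,dy=+2->D; (3,7):dx=+2,dy=+5->C; (3,8):dx=+6,dy=-6->D
  (3,9):dx=-6,dy=-5->C; (4,5):dx=-2,dy=-6->C; (4,6):dx=-4,dy=-2->C; (4,7):dx=+3,dy=+1->C
  (4,8):dx=+7,dy=-10->D; (4,9):dx=-5,dy=-9->C; (5,6):dx=-2,dy=+4->D; (5,7):dx=+5,dy=+7->C
  (5,8):dx=+9,dy=-4->D; (5,9):dx=-3,dy=-3->C; (6,7):dx=+7,dy=+3->C; (6,8):dx=+11,dy=-8->D
  (6,9):dx=-1,dy=-7->C; (7,8):dx=+4,dy=-11->D; (7,9):dx=-8,dy=-10->C; (8,9):dx=-12,dy=+1->D
Step 2: C = 22, D = 14, total pairs = 36.
Step 3: tau = (C - D)/(n(n-1)/2) = (22 - 14)/36 = 0.222222.
Step 4: Exact two-sided p-value (enumerate n! = 362880 permutations of y under H0): p = 0.476709.
Step 5: alpha = 0.1. fail to reject H0.

tau_b = 0.2222 (C=22, D=14), p = 0.476709, fail to reject H0.


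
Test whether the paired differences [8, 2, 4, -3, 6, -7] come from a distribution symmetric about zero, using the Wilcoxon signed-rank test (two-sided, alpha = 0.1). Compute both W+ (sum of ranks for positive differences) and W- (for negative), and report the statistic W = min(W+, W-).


Step 1: Drop any zero differences (none here) and take |d_i|.
|d| = [8, 2, 4, 3, 6, 7]
Step 2: Midrank |d_i| (ties get averaged ranks).
ranks: |8|->6, |2|->1, |4|->3, |3|->2, |6|->4, |7|->5
Step 3: Attach original signs; sum ranks with positive sign and with negative sign.
W+ = 6 + 1 + 3 + 4 = 14
W- = 2 + 5 = 7
(Check: W+ + W- = 21 should equal n(n+1)/2 = 21.)
Step 4: Test statistic W = min(W+, W-) = 7.
Step 5: No ties, so the exact null distribution over the 2^6 = 64 sign assignments gives the two-sided p-value = 0.562500.
Step 6: alpha = 0.1. fail to reject H0.

W+ = 14, W- = 7, W = min = 7, p = 0.562500, fail to reject H0.


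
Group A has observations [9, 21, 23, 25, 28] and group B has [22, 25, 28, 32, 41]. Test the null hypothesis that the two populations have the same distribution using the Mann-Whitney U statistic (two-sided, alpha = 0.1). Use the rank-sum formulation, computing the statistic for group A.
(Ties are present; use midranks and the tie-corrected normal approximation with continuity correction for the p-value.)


Step 1: Combine and sort all 10 observations; assign midranks.
sorted (value, group): (9,X), (21,X), (22,Y), (23,X), (25,X), (25,Y), (28,X), (28,Y), (32,Y), (41,Y)
ranks: 9->1, 21->2, 22->3, 23->4, 25->5.5, 25->5.5, 28->7.5, 28->7.5, 32->9, 41->10
Step 2: Rank sum for X: R1 = 1 + 2 + 4 + 5.5 + 7.5 = 20.
Step 3: U_X = R1 - n1(n1+1)/2 = 20 - 5*6/2 = 20 - 15 = 5.
       U_Y = n1*n2 - U_X = 25 - 5 = 20.
Step 4: Ties are present, so use the tie-corrected normal approximation (with continuity correction) for the p-value.
Step 5: p-value = 0.141238; compare to alpha = 0.1. fail to reject H0.

U_X = 5, p = 0.141238, fail to reject H0 at alpha = 0.1.


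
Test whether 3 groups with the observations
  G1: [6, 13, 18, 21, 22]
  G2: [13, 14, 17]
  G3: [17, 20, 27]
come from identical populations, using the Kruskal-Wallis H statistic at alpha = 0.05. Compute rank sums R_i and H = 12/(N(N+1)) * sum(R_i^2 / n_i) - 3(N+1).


Step 1: Combine all N = 11 observations and assign midranks.
sorted (value, group, rank): (6,G1,1), (13,G1,2.5), (13,G2,2.5), (14,G2,4), (17,G2,5.5), (17,G3,5.5), (18,G1,7), (20,G3,8), (21,G1,9), (22,G1,10), (27,G3,11)
Step 2: Sum ranks within each group.
R_1 = 29.5 (n_1 = 5)
R_2 = 12 (n_2 = 3)
R_3 = 24.5 (n_3 = 3)
Step 3: H = 12/(N(N+1)) * sum(R_i^2/n_i) - 3(N+1)
     = 12/(11*12) * (29.5^2/5 + 12^2/3 + 24.5^2/3) - 3*12
     = 0.090909 * 422.133 - 36
     = 2.375758.
Step 4: Ties present; correction factor C = 1 - 12/(11^3 - 11) = 0.990909. Corrected H = 2.375758 / 0.990909 = 2.397554.
Step 5: Under H0, H ~ chi^2(2); p-value = 0.301563.
Step 6: alpha = 0.05. fail to reject H0.

H = 2.3976, df = 2, p = 0.301563, fail to reject H0.


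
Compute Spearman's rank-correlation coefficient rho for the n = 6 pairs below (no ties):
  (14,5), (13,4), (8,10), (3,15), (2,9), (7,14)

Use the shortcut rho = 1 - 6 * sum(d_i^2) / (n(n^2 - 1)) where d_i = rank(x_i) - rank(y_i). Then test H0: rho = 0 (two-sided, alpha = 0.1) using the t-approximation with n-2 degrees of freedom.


Step 1: Rank x and y separately (midranks; no ties here).
rank(x): 14->6, 13->5, 8->4, 3->2, 2->1, 7->3
rank(y): 5->2, 4->1, 10->4, 15->6, 9->3, 14->5
Step 2: d_i = R_x(i) - R_y(i); compute d_i^2.
  (6-2)^2=16, (5-1)^2=16, (4-4)^2=0, (2-6)^2=16, (1-3)^2=4, (3-5)^2=4
sum(d^2) = 56.
Step 3: rho = 1 - 6*56 / (6*(6^2 - 1)) = 1 - 336/210 = -0.600000.
Step 4: Under H0, t = rho * sqrt((n-2)/(1-rho^2)) = -1.5000 ~ t(4).
Step 5: Two-sided p-value from the t-distribution with 4 df = 0.208000.
Step 6: alpha = 0.1. fail to reject H0.

rho = -0.6000, p = 0.208000, fail to reject H0 at alpha = 0.1.


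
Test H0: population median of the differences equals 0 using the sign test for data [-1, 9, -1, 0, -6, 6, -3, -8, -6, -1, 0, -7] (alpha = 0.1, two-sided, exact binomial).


Step 1: Discard zero differences. Original n = 12; n_eff = number of nonzero differences = 10.
Nonzero differences (with sign): -1, +9, -1, -6, +6, -3, -8, -6, -1, -7
Step 2: Count signs: positive = 2, negative = 8.
Step 3: Under H0: P(positive) = 0.5, so the number of positives S ~ Bin(10, 0.5).
Step 4: Two-sided exact p-value = sum of Bin(10,0.5) probabilities at or below the observed probability = 0.109375.
Step 5: alpha = 0.1. fail to reject H0.

n_eff = 10, pos = 2, neg = 8, p = 0.109375, fail to reject H0.


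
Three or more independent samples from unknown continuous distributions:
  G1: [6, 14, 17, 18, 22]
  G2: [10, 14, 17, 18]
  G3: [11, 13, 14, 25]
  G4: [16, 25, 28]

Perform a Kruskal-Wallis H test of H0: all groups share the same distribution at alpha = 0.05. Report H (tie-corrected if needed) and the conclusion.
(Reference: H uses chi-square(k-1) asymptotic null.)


Step 1: Combine all N = 16 observations and assign midranks.
sorted (value, group, rank): (6,G1,1), (10,G2,2), (11,G3,3), (13,G3,4), (14,G1,6), (14,G2,6), (14,G3,6), (16,G4,8), (17,G1,9.5), (17,G2,9.5), (18,G1,11.5), (18,G2,11.5), (22,G1,13), (25,G3,14.5), (25,G4,14.5), (28,G4,16)
Step 2: Sum ranks within each group.
R_1 = 41 (n_1 = 5)
R_2 = 29 (n_2 = 4)
R_3 = 27.5 (n_3 = 4)
R_4 = 38.5 (n_4 = 3)
Step 3: H = 12/(N(N+1)) * sum(R_i^2/n_i) - 3(N+1)
     = 12/(16*17) * (41^2/5 + 29^2/4 + 27.5^2/4 + 38.5^2/3) - 3*17
     = 0.044118 * 1229.6 - 51
     = 3.246875.
Step 4: Ties present; correction factor C = 1 - 42/(16^3 - 16) = 0.989706. Corrected H = 3.246875 / 0.989706 = 3.280646.
Step 5: Under H0, H ~ chi^2(3); p-value = 0.350345.
Step 6: alpha = 0.05. fail to reject H0.

H = 3.2806, df = 3, p = 0.350345, fail to reject H0.


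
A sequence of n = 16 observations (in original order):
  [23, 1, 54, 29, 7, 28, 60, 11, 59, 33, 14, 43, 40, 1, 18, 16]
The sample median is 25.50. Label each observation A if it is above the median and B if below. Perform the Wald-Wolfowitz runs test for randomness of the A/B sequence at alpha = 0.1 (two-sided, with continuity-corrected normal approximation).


Step 1: Compute median = 25.50; label A = above, B = below.
Labels in order: BBAABAABAABAABBB  (n_A = 8, n_B = 8)
Step 2: Count runs R = 9.
Step 3: Under H0 (random ordering), E[R] = 2*n_A*n_B/(n_A+n_B) + 1 = 2*8*8/16 + 1 = 9.0000.
        Var[R] = 2*n_A*n_B*(2*n_A*n_B - n_A - n_B) / ((n_A+n_B)^2 * (n_A+n_B-1)) = 14336/3840 = 3.7333.
        SD[R] = 1.9322.
Step 4: R = E[R], so z = 0 with no continuity correction.
Step 5: Two-sided p-value via normal approximation = 2*(1 - Phi(|z|)) = 1.000000.
Step 6: alpha = 0.1. fail to reject H0.

R = 9, z = 0.0000, p = 1.000000, fail to reject H0.


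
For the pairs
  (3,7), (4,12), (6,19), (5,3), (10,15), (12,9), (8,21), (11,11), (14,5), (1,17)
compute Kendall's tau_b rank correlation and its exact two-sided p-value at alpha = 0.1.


Step 1: Enumerate the 45 unordered pairs (i,j) with i<j and classify each by sign(x_j-x_i) * sign(y_j-y_i).
  (1,2):dx=+1,dy=+5->C; (1,3):dx=+3,dy=+12->C; (1,4):dx=+2,dy=-4->D; (1,5):dx=+7,dy=+8->C
  (1,6):dx=+9,dy=+2->C; (1,7):dx=+5,dy=+14->C; (1,8):dx=+8,dy=+4->C; (1,9):dx=+11,dy=-2->D
  (1,10):dx=-2,dy=+10->D; (2,3):dx=+2,dy=+7->C; (2,4):dx=+1,dy=-9->D; (2,5):dx=+6,dy=+3->C
  (2,6):dx=+8,dy=-3->D; (2,7):dx=+4,dy=+9->C; (2,8):dx=+7,dy=-1->D; (2,9):dx=+10,dy=-7->D
  (2,10):dx=-3,dy=+5->D; (3,4):dx=-1,dy=-16->C; (3,5):dx=+4,dy=-4->D; (3,6):dx=+6,dy=-10->D
  (3,7):dx=+2,dy=+2->C; (3,8):dx=+5,dy=-8->D; (3,9):dx=+8,dy=-14->D; (3,10):dx=-5,dy=-2->C
  (4,5):dx=+5,dy=+12->C; (4,6):dx=+7,dy=+6->C; (4,7):dx=+3,dy=+18->C; (4,8):dx=+6,dy=+8->C
  (4,9):dx=+9,dy=+2->C; (4,10):dx=-4,dy=+14->D; (5,6):dx=+2,dy=-6->D; (5,7):dx=-2,dy=+6->D
  (5,8):dx=+1,dy=-4->D; (5,9):dx=+4,dy=-10->D; (5,10):dx=-9,dy=+2->D; (6,7):dx=-4,dy=+12->D
  (6,8):dx=-1,dy=+2->D; (6,9):dx=+2,dy=-4->D; (6,10):dx=-11,dy=+8->D; (7,8):dx=+3,dy=-10->D
  (7,9):dx=+6,dy=-16->D; (7,10):dx=-7,dy=-4->C; (8,9):dx=+3,dy=-6->D; (8,10):dx=-10,dy=+6->D
  (9,10):dx=-13,dy=+12->D
Step 2: C = 18, D = 27, total pairs = 45.
Step 3: tau = (C - D)/(n(n-1)/2) = (18 - 27)/45 = -0.200000.
Step 4: Exact two-sided p-value (enumerate n! = 3628800 permutations of y under H0): p = 0.484313.
Step 5: alpha = 0.1. fail to reject H0.

tau_b = -0.2000 (C=18, D=27), p = 0.484313, fail to reject H0.


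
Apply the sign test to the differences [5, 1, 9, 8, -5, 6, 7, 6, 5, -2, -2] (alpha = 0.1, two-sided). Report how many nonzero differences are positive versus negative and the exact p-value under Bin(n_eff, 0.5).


Step 1: Discard zero differences. Original n = 11; n_eff = number of nonzero differences = 11.
Nonzero differences (with sign): +5, +1, +9, +8, -5, +6, +7, +6, +5, -2, -2
Step 2: Count signs: positive = 8, negative = 3.
Step 3: Under H0: P(positive) = 0.5, so the number of positives S ~ Bin(11, 0.5).
Step 4: Two-sided exact p-value = sum of Bin(11,0.5) probabilities at or below the observed probability = 0.226562.
Step 5: alpha = 0.1. fail to reject H0.

n_eff = 11, pos = 8, neg = 3, p = 0.226562, fail to reject H0.


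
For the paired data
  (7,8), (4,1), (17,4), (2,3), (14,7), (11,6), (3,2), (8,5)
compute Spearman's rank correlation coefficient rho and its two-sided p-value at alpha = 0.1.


Step 1: Rank x and y separately (midranks; no ties here).
rank(x): 7->4, 4->3, 17->8, 2->1, 14->7, 11->6, 3->2, 8->5
rank(y): 8->8, 1->1, 4->4, 3->3, 7->7, 6->6, 2->2, 5->5
Step 2: d_i = R_x(i) - R_y(i); compute d_i^2.
  (4-8)^2=16, (3-1)^2=4, (8-4)^2=16, (1-3)^2=4, (7-7)^2=0, (6-6)^2=0, (2-2)^2=0, (5-5)^2=0
sum(d^2) = 40.
Step 3: rho = 1 - 6*40 / (8*(8^2 - 1)) = 1 - 240/504 = 0.523810.
Step 4: Under H0, t = rho * sqrt((n-2)/(1-rho^2)) = 1.5062 ~ t(6).
Step 5: Two-sided p-value from the t-distribution with 6 df = 0.182721.
Step 6: alpha = 0.1. fail to reject H0.

rho = 0.5238, p = 0.182721, fail to reject H0 at alpha = 0.1.


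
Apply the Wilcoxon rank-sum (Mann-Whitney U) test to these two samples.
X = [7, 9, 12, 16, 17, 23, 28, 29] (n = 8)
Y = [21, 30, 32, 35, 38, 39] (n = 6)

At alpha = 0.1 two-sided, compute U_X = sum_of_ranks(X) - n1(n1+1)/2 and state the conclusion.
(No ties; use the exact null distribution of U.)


Step 1: Combine and sort all 14 observations; assign midranks.
sorted (value, group): (7,X), (9,X), (12,X), (16,X), (17,X), (21,Y), (23,X), (28,X), (29,X), (30,Y), (32,Y), (35,Y), (38,Y), (39,Y)
ranks: 7->1, 9->2, 12->3, 16->4, 17->5, 21->6, 23->7, 28->8, 29->9, 30->10, 32->11, 35->12, 38->13, 39->14
Step 2: Rank sum for X: R1 = 1 + 2 + 3 + 4 + 5 + 7 + 8 + 9 = 39.
Step 3: U_X = R1 - n1(n1+1)/2 = 39 - 8*9/2 = 39 - 36 = 3.
       U_Y = n1*n2 - U_X = 48 - 3 = 45.
Step 4: No ties, so the exact null distribution of U (based on enumerating the C(14,8) = 3003 equally likely rank assignments) gives the two-sided p-value.
Step 5: p-value = 0.004662; compare to alpha = 0.1. reject H0.

U_X = 3, p = 0.004662, reject H0 at alpha = 0.1.
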